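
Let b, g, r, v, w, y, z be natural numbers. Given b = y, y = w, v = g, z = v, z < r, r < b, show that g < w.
b = y and y = w, hence b = w. z = v and z < r, so v < r. r < b, so v < b. Since v = g, g < b. Since b = w, g < w.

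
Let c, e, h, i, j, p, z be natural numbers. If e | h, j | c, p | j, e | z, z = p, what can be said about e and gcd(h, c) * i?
e | gcd(h, c) * i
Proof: z = p and e | z, thus e | p. Since p | j, e | j. Since j | c, e | c. Since e | h, e | gcd(h, c). Then e | gcd(h, c) * i.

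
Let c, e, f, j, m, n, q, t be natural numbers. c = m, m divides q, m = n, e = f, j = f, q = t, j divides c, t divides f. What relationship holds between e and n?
e = n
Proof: j = f and j divides c, thus f divides c. c = m, so f divides m. q = t and m divides q, therefore m divides t. Since t divides f, m divides f. f divides m, so f = m. e = f, so e = m. Since m = n, e = n.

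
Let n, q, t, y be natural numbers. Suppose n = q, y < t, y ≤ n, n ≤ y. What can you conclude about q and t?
q < t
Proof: y ≤ n and n ≤ y, hence y = n. n = q, so y = q. Since y < t, q < t.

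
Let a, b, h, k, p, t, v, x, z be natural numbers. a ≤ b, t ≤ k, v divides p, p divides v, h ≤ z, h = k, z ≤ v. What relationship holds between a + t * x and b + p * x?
a + t * x ≤ b + p * x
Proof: From v divides p and p divides v, v = p. Because h = k and h ≤ z, k ≤ z. t ≤ k, so t ≤ z. Since z ≤ v, t ≤ v. v = p, so t ≤ p. By multiplying by a non-negative, t * x ≤ p * x. From a ≤ b, a + t * x ≤ b + p * x.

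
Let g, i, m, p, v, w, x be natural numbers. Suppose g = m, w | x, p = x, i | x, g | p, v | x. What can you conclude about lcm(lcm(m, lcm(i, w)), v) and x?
lcm(lcm(m, lcm(i, w)), v) | x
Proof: g = m and g | p, thus m | p. Because p = x, m | x. i | x and w | x, therefore lcm(i, w) | x. m | x, so lcm(m, lcm(i, w)) | x. Since v | x, lcm(lcm(m, lcm(i, w)), v) | x.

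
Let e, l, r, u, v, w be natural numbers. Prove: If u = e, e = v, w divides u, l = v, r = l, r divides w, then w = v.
u = e and e = v, so u = v. Since w divides u, w divides v. Since r = l and r divides w, l divides w. l = v, so v divides w. Because w divides v, w = v.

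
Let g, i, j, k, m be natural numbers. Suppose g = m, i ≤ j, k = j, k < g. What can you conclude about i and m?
i < m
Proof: k = j and k < g, thus j < g. i ≤ j, so i < g. g = m, so i < m.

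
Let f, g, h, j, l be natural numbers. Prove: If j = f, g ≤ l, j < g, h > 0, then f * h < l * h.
j = f and j < g, so f < g. Since g ≤ l, f < l. h > 0, so f * h < l * h.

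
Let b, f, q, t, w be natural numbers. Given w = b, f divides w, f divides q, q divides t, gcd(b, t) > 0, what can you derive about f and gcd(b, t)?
f ≤ gcd(b, t)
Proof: Since w = b and f divides w, f divides b. Because f divides q and q divides t, f divides t. Since f divides b, f divides gcd(b, t). Because gcd(b, t) > 0, f ≤ gcd(b, t).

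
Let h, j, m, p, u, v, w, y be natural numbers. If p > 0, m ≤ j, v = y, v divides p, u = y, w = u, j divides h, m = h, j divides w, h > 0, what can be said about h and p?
h ≤ p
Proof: From j divides h and h > 0, j ≤ h. Since m = h and m ≤ j, h ≤ j. From j ≤ h, j = h. w = u and j divides w, so j divides u. Since u = y, j divides y. j = h, so h divides y. v = y and v divides p, hence y divides p. Since h divides y, h divides p. Since p > 0, h ≤ p.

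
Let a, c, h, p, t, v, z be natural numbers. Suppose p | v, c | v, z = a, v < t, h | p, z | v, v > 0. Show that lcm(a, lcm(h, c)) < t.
z = a and z | v, so a | v. From h | p and p | v, h | v. Since c | v, lcm(h, c) | v. a | v, so lcm(a, lcm(h, c)) | v. v > 0, so lcm(a, lcm(h, c)) ≤ v. v < t, so lcm(a, lcm(h, c)) < t.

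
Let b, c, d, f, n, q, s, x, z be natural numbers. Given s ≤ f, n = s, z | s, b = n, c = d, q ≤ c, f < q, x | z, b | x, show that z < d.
Because b = n and n = s, b = s. b | x and x | z, hence b | z. Since b = s, s | z. z | s, so s = z. s ≤ f, so z ≤ f. Since c = d and q ≤ c, q ≤ d. Since f < q, f < d. Since z ≤ f, z < d.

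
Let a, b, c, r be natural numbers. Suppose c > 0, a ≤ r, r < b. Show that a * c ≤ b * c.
a ≤ r and r < b, so a < b. Since c > 0, a * c < b * c. Then a * c ≤ b * c.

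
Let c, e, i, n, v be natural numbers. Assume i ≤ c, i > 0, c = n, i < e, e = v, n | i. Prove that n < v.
c = n and i ≤ c, so i ≤ n. From n | i and i > 0, n ≤ i. Since i ≤ n, i = n. e = v and i < e, thus i < v. Since i = n, n < v.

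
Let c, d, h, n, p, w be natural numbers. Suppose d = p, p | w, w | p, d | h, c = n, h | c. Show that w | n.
From p | w and w | p, p = w. Because d = p, d = w. From c = n and h | c, h | n. Since d | h, d | n. From d = w, w | n.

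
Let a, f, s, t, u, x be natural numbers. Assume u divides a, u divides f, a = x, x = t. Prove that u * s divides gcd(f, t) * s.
Because a = x and x = t, a = t. u divides a, so u divides t. Since u divides f, u divides gcd(f, t). Then u * s divides gcd(f, t) * s.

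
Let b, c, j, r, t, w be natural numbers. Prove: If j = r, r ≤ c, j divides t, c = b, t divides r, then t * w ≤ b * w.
From j = r and j divides t, r divides t. Since t divides r, r = t. Since r ≤ c, t ≤ c. From c = b, t ≤ b. By multiplying by a non-negative, t * w ≤ b * w.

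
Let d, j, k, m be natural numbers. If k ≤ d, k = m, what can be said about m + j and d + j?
m + j ≤ d + j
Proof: Because k = m and k ≤ d, m ≤ d. Then m + j ≤ d + j.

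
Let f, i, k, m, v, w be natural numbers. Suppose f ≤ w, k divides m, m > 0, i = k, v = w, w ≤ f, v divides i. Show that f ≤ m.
w ≤ f and f ≤ w, therefore w = f. Since v = w, v = f. i = k and v divides i, hence v divides k. Since k divides m, v divides m. Since m > 0, v ≤ m. Because v = f, f ≤ m.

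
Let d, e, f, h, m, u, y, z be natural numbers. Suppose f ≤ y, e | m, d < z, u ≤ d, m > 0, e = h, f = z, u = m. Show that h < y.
Since e = h and e | m, h | m. Since m > 0, h ≤ m. Because u = m and u ≤ d, m ≤ d. Since d < z, m < z. f = z and f ≤ y, so z ≤ y. m < z, so m < y. h ≤ m, so h < y.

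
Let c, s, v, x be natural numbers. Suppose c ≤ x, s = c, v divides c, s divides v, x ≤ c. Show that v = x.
s = c and s divides v, thus c divides v. Since v divides c, v = c. c ≤ x and x ≤ c, thus c = x. v = c, so v = x.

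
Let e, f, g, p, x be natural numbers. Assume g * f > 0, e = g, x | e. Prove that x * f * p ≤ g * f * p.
e = g and x | e, so x | g. Then x * f | g * f. Because g * f > 0, x * f ≤ g * f. Then x * f * p ≤ g * f * p.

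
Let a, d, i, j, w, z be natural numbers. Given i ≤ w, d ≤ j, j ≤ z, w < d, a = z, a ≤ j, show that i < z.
Since a = z and a ≤ j, z ≤ j. Since j ≤ z, j = z. Since w < d and d ≤ j, w < j. From j = z, w < z. Since i ≤ w, i < z.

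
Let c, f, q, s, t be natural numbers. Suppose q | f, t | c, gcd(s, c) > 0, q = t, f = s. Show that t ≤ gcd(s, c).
f = s and q | f, hence q | s. Since q = t, t | s. t | c, so t | gcd(s, c). Because gcd(s, c) > 0, t ≤ gcd(s, c).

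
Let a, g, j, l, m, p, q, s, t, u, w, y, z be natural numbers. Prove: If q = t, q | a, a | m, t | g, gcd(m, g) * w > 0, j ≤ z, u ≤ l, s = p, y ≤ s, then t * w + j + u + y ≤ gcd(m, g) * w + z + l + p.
q = t and q | a, thus t | a. From a | m, t | m. t | g, so t | gcd(m, g). Then t * w | gcd(m, g) * w. Because gcd(m, g) * w > 0, t * w ≤ gcd(m, g) * w. j ≤ z and u ≤ l, so j + u ≤ z + l. s = p and y ≤ s, hence y ≤ p. j + u ≤ z + l, so j + u + y ≤ z + l + p. t * w ≤ gcd(m, g) * w, so t * w + j + u + y ≤ gcd(m, g) * w + z + l + p.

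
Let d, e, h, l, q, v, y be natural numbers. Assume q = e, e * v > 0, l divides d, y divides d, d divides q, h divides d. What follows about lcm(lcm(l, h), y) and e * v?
lcm(lcm(l, h), y) ≤ e * v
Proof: Since l divides d and h divides d, lcm(l, h) divides d. y divides d, so lcm(lcm(l, h), y) divides d. Because q = e and d divides q, d divides e. lcm(lcm(l, h), y) divides d, so lcm(lcm(l, h), y) divides e. Then lcm(lcm(l, h), y) divides e * v. Since e * v > 0, lcm(lcm(l, h), y) ≤ e * v.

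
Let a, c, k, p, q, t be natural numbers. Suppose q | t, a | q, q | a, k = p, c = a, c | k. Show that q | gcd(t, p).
From a | q and q | a, a = q. c = a and c | k, hence a | k. Since k = p, a | p. a = q, so q | p. Since q | t, q | gcd(t, p).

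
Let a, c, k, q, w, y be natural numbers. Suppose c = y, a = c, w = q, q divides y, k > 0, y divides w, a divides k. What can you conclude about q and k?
q ≤ k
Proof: w = q and y divides w, therefore y divides q. Since q divides y, y = q. From a = c and a divides k, c divides k. From c = y, y divides k. k > 0, so y ≤ k. Because y = q, q ≤ k.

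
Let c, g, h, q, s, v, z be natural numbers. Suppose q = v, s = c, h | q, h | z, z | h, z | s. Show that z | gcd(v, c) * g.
h | z and z | h, thus h = z. q = v and h | q, hence h | v. Because h = z, z | v. s = c and z | s, hence z | c. z | v, so z | gcd(v, c). Then z | gcd(v, c) * g.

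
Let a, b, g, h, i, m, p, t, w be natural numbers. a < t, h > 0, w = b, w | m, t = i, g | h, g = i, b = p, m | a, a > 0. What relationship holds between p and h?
p < h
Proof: From w | m and m | a, w | a. Since w = b, b | a. Since a > 0, b ≤ a. Since t = i and a < t, a < i. b ≤ a, so b < i. Since b = p, p < i. From g = i and g | h, i | h. Since h > 0, i ≤ h. p < i, so p < h.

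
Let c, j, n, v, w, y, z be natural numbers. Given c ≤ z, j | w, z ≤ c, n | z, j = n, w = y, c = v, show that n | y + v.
j = n and j | w, therefore n | w. Since w = y, n | y. z ≤ c and c ≤ z, so z = c. Since c = v, z = v. n | z, so n | v. Since n | y, n | y + v.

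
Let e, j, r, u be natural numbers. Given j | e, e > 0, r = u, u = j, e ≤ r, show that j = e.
From j | e and e > 0, j ≤ e. r = u and u = j, therefore r = j. e ≤ r, so e ≤ j. Since j ≤ e, j = e.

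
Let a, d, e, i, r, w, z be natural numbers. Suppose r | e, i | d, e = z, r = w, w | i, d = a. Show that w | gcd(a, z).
d = a and i | d, thus i | a. w | i, so w | a. e = z and r | e, hence r | z. Because r = w, w | z. w | a, so w | gcd(a, z).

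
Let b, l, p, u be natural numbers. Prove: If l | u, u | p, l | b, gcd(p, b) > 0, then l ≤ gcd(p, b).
l | u and u | p, therefore l | p. l | b, so l | gcd(p, b). Since gcd(p, b) > 0, l ≤ gcd(p, b).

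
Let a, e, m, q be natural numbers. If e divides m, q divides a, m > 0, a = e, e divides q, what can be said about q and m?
q ≤ m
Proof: Because a = e and q divides a, q divides e. Because e divides q, e = q. e divides m and m > 0, thus e ≤ m. From e = q, q ≤ m.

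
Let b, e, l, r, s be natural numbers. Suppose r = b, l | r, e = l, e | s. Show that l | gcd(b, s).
r = b and l | r, so l | b. Because e = l and e | s, l | s. Since l | b, l | gcd(b, s).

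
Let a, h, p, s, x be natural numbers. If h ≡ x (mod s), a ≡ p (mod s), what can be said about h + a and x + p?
h + a ≡ x + p (mod s)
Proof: h ≡ x (mod s) and a ≡ p (mod s). By adding congruences, h + a ≡ x + p (mod s).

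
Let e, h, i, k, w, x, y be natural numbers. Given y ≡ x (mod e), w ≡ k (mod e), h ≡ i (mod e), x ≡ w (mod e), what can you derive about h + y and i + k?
h + y ≡ i + k (mod e)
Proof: From y ≡ x (mod e) and x ≡ w (mod e), y ≡ w (mod e). Since w ≡ k (mod e), y ≡ k (mod e). Because h ≡ i (mod e), by adding congruences, h + y ≡ i + k (mod e).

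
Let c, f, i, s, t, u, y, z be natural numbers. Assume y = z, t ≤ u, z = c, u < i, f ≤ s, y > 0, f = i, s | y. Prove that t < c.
t ≤ u and u < i, therefore t < i. Since f = i and f ≤ s, i ≤ s. y = z and z = c, thus y = c. s | y and y > 0, therefore s ≤ y. y = c, so s ≤ c. i ≤ s, so i ≤ c. t < i, so t < c.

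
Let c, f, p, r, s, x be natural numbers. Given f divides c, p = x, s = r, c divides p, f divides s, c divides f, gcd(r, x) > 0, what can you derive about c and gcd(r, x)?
c ≤ gcd(r, x)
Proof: Because f divides c and c divides f, f = c. From s = r and f divides s, f divides r. Since f = c, c divides r. p = x and c divides p, thus c divides x. c divides r, so c divides gcd(r, x). From gcd(r, x) > 0, c ≤ gcd(r, x).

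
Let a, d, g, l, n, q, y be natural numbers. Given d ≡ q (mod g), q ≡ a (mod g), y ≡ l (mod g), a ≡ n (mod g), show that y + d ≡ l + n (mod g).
From d ≡ q (mod g) and q ≡ a (mod g), d ≡ a (mod g). Because a ≡ n (mod g), d ≡ n (mod g). y ≡ l (mod g), so y + d ≡ l + n (mod g).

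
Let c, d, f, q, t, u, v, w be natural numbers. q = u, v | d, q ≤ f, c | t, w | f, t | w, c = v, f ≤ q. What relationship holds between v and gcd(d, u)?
v | gcd(d, u)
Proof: f ≤ q and q ≤ f, therefore f = q. q = u, so f = u. c = v and c | t, therefore v | t. t | w, so v | w. Since w | f, v | f. f = u, so v | u. v | d, so v | gcd(d, u).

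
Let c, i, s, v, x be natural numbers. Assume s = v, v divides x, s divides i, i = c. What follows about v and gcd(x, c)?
v divides gcd(x, c)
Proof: s = v and s divides i, thus v divides i. i = c, so v divides c. v divides x, so v divides gcd(x, c).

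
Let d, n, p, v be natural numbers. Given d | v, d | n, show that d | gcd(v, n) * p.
d | v and d | n, thus d | gcd(v, n). Then d | gcd(v, n) * p.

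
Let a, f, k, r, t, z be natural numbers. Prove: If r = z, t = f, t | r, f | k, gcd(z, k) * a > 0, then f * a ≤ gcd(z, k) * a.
Because t = f and t | r, f | r. Since r = z, f | z. Since f | k, f | gcd(z, k). Then f * a | gcd(z, k) * a. gcd(z, k) * a > 0, so f * a ≤ gcd(z, k) * a.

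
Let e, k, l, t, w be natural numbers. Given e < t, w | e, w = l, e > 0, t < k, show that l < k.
w = l and w | e, so l | e. e > 0, so l ≤ e. Since e < t, l < t. t < k, so l < k.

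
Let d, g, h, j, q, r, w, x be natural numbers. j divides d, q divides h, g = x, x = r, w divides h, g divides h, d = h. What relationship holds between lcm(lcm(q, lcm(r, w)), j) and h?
lcm(lcm(q, lcm(r, w)), j) divides h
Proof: g = x and g divides h, hence x divides h. x = r, so r divides h. w divides h, so lcm(r, w) divides h. q divides h, so lcm(q, lcm(r, w)) divides h. d = h and j divides d, so j divides h. Because lcm(q, lcm(r, w)) divides h, lcm(lcm(q, lcm(r, w)), j) divides h.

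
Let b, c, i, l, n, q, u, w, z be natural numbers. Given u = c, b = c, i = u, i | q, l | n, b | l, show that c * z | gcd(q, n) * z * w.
i = u and u = c, thus i = c. i | q, so c | q. Since b | l and l | n, b | n. b = c, so c | n. From c | q, c | gcd(q, n). Then c * z | gcd(q, n) * z. Then c * z | gcd(q, n) * z * w.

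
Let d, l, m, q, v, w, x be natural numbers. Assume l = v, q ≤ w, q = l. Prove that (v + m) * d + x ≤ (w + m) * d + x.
Because q = l and l = v, q = v. q ≤ w, so v ≤ w. Then v + m ≤ w + m. By multiplying by a non-negative, (v + m) * d ≤ (w + m) * d. Then (v + m) * d + x ≤ (w + m) * d + x.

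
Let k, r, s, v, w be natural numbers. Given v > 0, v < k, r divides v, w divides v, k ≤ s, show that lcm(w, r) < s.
From w divides v and r divides v, lcm(w, r) divides v. Since v > 0, lcm(w, r) ≤ v. Since v < k and k ≤ s, v < s. Since lcm(w, r) ≤ v, lcm(w, r) < s.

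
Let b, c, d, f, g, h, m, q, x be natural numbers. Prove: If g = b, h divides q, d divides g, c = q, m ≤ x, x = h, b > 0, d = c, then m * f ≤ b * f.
From x = h and m ≤ x, m ≤ h. From d = c and c = q, d = q. g = b and d divides g, so d divides b. d = q, so q divides b. h divides q, so h divides b. b > 0, so h ≤ b. m ≤ h, so m ≤ b. By multiplying by a non-negative, m * f ≤ b * f.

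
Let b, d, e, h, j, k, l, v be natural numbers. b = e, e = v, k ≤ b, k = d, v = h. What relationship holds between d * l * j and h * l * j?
d * l * j ≤ h * l * j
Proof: e = v and v = h, hence e = h. Because k = d and k ≤ b, d ≤ b. Since b = e, d ≤ e. Since e = h, d ≤ h. By multiplying by a non-negative, d * l ≤ h * l. By multiplying by a non-negative, d * l * j ≤ h * l * j.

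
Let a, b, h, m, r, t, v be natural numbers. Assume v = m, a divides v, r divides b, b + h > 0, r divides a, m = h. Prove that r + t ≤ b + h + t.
v = m and a divides v, hence a divides m. Since r divides a, r divides m. From m = h, r divides h. r divides b, so r divides b + h. Since b + h > 0, r ≤ b + h. Then r + t ≤ b + h + t.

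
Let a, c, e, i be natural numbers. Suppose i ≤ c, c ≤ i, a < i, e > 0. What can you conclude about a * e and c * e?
a * e < c * e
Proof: i ≤ c and c ≤ i, so i = c. Since a < i, a < c. e > 0, so a * e < c * e.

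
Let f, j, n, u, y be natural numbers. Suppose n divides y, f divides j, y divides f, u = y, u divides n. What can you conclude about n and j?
n divides j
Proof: u = y and u divides n, thus y divides n. Because n divides y, y = n. y divides f and f divides j, therefore y divides j. From y = n, n divides j.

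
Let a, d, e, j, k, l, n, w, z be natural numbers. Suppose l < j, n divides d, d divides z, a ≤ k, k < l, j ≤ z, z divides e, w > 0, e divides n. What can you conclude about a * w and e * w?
a * w < e * w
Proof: Because n divides d and d divides z, n divides z. e divides n, so e divides z. Since z divides e, z = e. Since a ≤ k and k < l, a < l. l < j and j ≤ z, thus l < z. Since a < l, a < z. z = e, so a < e. Combined with w > 0, by multiplying by a positive, a * w < e * w.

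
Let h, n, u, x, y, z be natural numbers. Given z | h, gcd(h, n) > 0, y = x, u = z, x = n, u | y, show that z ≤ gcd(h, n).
From y = x and u | y, u | x. u = z, so z | x. x = n, so z | n. Since z | h, z | gcd(h, n). Because gcd(h, n) > 0, z ≤ gcd(h, n).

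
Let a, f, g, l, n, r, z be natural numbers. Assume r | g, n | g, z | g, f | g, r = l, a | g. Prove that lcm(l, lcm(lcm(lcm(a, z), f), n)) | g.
From r = l and r | g, l | g. Because a | g and z | g, lcm(a, z) | g. Since f | g, lcm(lcm(a, z), f) | g. From n | g, lcm(lcm(lcm(a, z), f), n) | g. Since l | g, lcm(l, lcm(lcm(lcm(a, z), f), n)) | g.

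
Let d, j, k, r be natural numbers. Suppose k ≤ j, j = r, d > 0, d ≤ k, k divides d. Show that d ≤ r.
k divides d and d > 0, so k ≤ d. d ≤ k, so k = d. k ≤ j, so d ≤ j. Since j = r, d ≤ r.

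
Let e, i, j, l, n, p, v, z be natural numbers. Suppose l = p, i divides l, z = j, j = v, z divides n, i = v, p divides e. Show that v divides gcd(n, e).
From z = j and j = v, z = v. From z divides n, v divides n. Because i = v and i divides l, v divides l. Because l = p, v divides p. p divides e, so v divides e. Since v divides n, v divides gcd(n, e).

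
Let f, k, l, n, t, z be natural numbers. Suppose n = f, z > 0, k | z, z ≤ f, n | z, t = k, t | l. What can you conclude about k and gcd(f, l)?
k | gcd(f, l)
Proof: n = f and n | z, so f | z. Since z > 0, f ≤ z. Since z ≤ f, z = f. Since k | z, k | f. t = k and t | l, so k | l. Since k | f, k | gcd(f, l).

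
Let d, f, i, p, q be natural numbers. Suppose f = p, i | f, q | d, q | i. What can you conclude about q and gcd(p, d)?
q | gcd(p, d)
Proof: Because f = p and i | f, i | p. Since q | i, q | p. Since q | d, q | gcd(p, d).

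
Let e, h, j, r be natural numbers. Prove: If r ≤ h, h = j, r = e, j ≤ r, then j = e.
From h = j and r ≤ h, r ≤ j. j ≤ r, so j = r. Since r = e, j = e.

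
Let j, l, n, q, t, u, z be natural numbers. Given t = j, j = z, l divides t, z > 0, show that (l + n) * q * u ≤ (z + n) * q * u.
Since t = j and j = z, t = z. Since l divides t, l divides z. Since z > 0, l ≤ z. Then l + n ≤ z + n. By multiplying by a non-negative, (l + n) * q ≤ (z + n) * q. By multiplying by a non-negative, (l + n) * q * u ≤ (z + n) * q * u.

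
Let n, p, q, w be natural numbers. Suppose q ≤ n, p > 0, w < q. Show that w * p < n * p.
Since w < q and q ≤ n, w < n. Combined with p > 0, by multiplying by a positive, w * p < n * p.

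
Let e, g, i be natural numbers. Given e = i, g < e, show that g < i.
e = i and g < e. By substitution, g < i.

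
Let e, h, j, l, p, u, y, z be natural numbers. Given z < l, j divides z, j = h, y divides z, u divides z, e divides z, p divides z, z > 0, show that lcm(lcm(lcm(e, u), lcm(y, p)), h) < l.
Because e divides z and u divides z, lcm(e, u) divides z. From y divides z and p divides z, lcm(y, p) divides z. Since lcm(e, u) divides z, lcm(lcm(e, u), lcm(y, p)) divides z. j = h and j divides z, hence h divides z. lcm(lcm(e, u), lcm(y, p)) divides z, so lcm(lcm(lcm(e, u), lcm(y, p)), h) divides z. z > 0, so lcm(lcm(lcm(e, u), lcm(y, p)), h) ≤ z. z < l, so lcm(lcm(lcm(e, u), lcm(y, p)), h) < l.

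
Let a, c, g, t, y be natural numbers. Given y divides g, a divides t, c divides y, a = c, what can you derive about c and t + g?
c divides t + g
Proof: From a = c and a divides t, c divides t. c divides y and y divides g, so c divides g. Since c divides t, c divides t + g.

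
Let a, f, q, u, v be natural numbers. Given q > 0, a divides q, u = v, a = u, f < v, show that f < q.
a = u and u = v, thus a = v. From a divides q, v divides q. q > 0, so v ≤ q. Since f < v, f < q.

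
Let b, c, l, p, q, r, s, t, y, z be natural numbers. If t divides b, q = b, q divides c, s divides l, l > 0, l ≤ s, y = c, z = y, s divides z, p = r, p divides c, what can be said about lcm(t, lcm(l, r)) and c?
lcm(t, lcm(l, r)) divides c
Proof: From q = b and q divides c, b divides c. Since t divides b, t divides c. From s divides l and l > 0, s ≤ l. Since l ≤ s, s = l. z = y and s divides z, hence s divides y. Since y = c, s divides c. Since s = l, l divides c. From p = r and p divides c, r divides c. Since l divides c, lcm(l, r) divides c. t divides c, so lcm(t, lcm(l, r)) divides c.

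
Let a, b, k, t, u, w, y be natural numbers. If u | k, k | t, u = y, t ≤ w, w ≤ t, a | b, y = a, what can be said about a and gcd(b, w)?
a | gcd(b, w)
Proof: t ≤ w and w ≤ t, therefore t = w. u = y and u | k, thus y | k. Because k | t, y | t. Since t = w, y | w. y = a, so a | w. a | b, so a | gcd(b, w).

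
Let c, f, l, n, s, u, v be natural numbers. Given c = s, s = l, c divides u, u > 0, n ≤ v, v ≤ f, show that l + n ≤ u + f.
c = s and s = l, thus c = l. c divides u and u > 0, so c ≤ u. Since c = l, l ≤ u. Since n ≤ v and v ≤ f, n ≤ f. l ≤ u, so l + n ≤ u + f.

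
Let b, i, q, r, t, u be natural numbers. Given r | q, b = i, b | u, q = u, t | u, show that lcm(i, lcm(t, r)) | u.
b = i and b | u, thus i | u. q = u and r | q, thus r | u. Since t | u, lcm(t, r) | u. i | u, so lcm(i, lcm(t, r)) | u.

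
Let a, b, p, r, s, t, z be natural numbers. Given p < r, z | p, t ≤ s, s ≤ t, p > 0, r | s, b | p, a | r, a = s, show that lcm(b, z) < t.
Since a = s and a | r, s | r. r | s, so r = s. s ≤ t and t ≤ s, so s = t. Since r = s, r = t. Because b | p and z | p, lcm(b, z) | p. p > 0, so lcm(b, z) ≤ p. p < r, so lcm(b, z) < r. r = t, so lcm(b, z) < t.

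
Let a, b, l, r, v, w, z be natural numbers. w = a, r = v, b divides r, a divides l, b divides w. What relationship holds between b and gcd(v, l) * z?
b divides gcd(v, l) * z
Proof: r = v and b divides r, therefore b divides v. From w = a and b divides w, b divides a. a divides l, so b divides l. b divides v, so b divides gcd(v, l). Then b divides gcd(v, l) * z.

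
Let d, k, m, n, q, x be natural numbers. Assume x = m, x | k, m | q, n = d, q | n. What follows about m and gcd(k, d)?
m | gcd(k, d)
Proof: Since x = m and x | k, m | k. Because n = d and q | n, q | d. m | q, so m | d. m | k, so m | gcd(k, d).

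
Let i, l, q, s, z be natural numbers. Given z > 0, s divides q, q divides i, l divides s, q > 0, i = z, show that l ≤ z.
Since l divides s and s divides q, l divides q. Since q > 0, l ≤ q. i = z and q divides i, hence q divides z. Since z > 0, q ≤ z. Since l ≤ q, l ≤ z.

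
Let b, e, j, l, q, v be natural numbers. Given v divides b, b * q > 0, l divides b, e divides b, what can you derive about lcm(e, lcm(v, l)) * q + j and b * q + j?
lcm(e, lcm(v, l)) * q + j ≤ b * q + j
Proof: Since v divides b and l divides b, lcm(v, l) divides b. Because e divides b, lcm(e, lcm(v, l)) divides b. Then lcm(e, lcm(v, l)) * q divides b * q. b * q > 0, so lcm(e, lcm(v, l)) * q ≤ b * q. Then lcm(e, lcm(v, l)) * q + j ≤ b * q + j.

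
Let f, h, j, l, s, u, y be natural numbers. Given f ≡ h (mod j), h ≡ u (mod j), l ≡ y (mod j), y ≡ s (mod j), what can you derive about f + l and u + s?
f + l ≡ u + s (mod j)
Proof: Because f ≡ h (mod j) and h ≡ u (mod j), f ≡ u (mod j). Since l ≡ y (mod j) and y ≡ s (mod j), l ≡ s (mod j). From f ≡ u (mod j), by adding congruences, f + l ≡ u + s (mod j).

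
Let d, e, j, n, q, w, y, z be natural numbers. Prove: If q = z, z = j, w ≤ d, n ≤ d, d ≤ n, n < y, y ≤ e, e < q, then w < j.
q = z and z = j, therefore q = j. n ≤ d and d ≤ n, so n = d. Because n < y, d < y. w ≤ d, so w < y. Because y ≤ e and e < q, y < q. w < y, so w < q. q = j, so w < j.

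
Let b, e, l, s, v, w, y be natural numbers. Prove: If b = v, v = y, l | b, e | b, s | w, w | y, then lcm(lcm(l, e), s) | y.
b = v and v = y, therefore b = y. Since l | b and e | b, lcm(l, e) | b. b = y, so lcm(l, e) | y. s | w and w | y, hence s | y. lcm(l, e) | y, so lcm(lcm(l, e), s) | y.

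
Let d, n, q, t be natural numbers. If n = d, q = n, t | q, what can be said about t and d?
t | d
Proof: q = n and n = d, therefore q = d. Since t | q, t | d.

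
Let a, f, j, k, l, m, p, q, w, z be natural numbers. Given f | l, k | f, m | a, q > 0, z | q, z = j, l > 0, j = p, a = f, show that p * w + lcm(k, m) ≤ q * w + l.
z = j and z | q, thus j | q. Since q > 0, j ≤ q. Since j = p, p ≤ q. Then p * w ≤ q * w. a = f and m | a, thus m | f. Since k | f, lcm(k, m) | f. f | l, so lcm(k, m) | l. Since l > 0, lcm(k, m) ≤ l. Since p * w ≤ q * w, p * w + lcm(k, m) ≤ q * w + l.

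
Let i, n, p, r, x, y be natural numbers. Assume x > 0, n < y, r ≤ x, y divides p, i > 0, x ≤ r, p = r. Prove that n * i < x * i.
r ≤ x and x ≤ r, thus r = x. p = r and y divides p, therefore y divides r. r = x, so y divides x. Since x > 0, y ≤ x. Since n < y, n < x. Combining with i > 0, by multiplying by a positive, n * i < x * i.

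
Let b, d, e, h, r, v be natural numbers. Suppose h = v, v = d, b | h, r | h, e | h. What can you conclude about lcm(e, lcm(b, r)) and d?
lcm(e, lcm(b, r)) | d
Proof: Since h = v and v = d, h = d. b | h and r | h, thus lcm(b, r) | h. e | h, so lcm(e, lcm(b, r)) | h. Since h = d, lcm(e, lcm(b, r)) | d.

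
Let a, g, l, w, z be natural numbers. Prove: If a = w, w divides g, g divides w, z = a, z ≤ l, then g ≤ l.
w divides g and g divides w, hence w = g. a = w, so a = g. Since z = a and z ≤ l, a ≤ l. Because a = g, g ≤ l.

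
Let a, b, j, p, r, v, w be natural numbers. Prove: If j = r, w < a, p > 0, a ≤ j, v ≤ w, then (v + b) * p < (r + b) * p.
v ≤ w and w < a, so v < a. j = r and a ≤ j, thus a ≤ r. Since v < a, v < r. Then v + b < r + b. p > 0, so (v + b) * p < (r + b) * p.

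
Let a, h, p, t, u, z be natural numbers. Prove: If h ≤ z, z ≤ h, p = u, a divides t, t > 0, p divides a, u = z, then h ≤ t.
p = u and u = z, therefore p = z. z ≤ h and h ≤ z, therefore z = h. p = z, so p = h. p divides a and a divides t, so p divides t. t > 0, so p ≤ t. p = h, so h ≤ t.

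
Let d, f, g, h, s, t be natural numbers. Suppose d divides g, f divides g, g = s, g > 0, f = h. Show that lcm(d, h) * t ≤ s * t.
f = h and f divides g, therefore h divides g. d divides g, so lcm(d, h) divides g. Since g > 0, lcm(d, h) ≤ g. Since g = s, lcm(d, h) ≤ s. By multiplying by a non-negative, lcm(d, h) * t ≤ s * t.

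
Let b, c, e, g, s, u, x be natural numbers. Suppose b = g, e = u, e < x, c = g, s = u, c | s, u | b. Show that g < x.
b = g and u | b, hence u | g. Since s = u and c | s, c | u. c = g, so g | u. u | g, so u = g. e = u and e < x, therefore u < x. u = g, so g < x.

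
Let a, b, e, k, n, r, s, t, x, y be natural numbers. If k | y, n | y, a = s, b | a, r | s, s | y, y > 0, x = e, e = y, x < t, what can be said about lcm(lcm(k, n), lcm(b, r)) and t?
lcm(lcm(k, n), lcm(b, r)) < t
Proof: Since k | y and n | y, lcm(k, n) | y. From a = s and b | a, b | s. Since r | s, lcm(b, r) | s. s | y, so lcm(b, r) | y. Because lcm(k, n) | y, lcm(lcm(k, n), lcm(b, r)) | y. Since y > 0, lcm(lcm(k, n), lcm(b, r)) ≤ y. x = e and e = y, hence x = y. Since x < t, y < t. Since lcm(lcm(k, n), lcm(b, r)) ≤ y, lcm(lcm(k, n), lcm(b, r)) < t.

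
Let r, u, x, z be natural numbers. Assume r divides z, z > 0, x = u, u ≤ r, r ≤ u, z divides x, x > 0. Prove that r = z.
Because r divides z and z > 0, r ≤ z. u ≤ r and r ≤ u, therefore u = r. Because x = u, x = r. Since z divides x and x > 0, z ≤ x. Since x = r, z ≤ r. Since r ≤ z, r = z.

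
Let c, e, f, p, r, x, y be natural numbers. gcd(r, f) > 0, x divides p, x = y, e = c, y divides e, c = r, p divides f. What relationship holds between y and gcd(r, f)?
y ≤ gcd(r, f)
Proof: e = c and c = r, thus e = r. y divides e, so y divides r. x = y and x divides p, thus y divides p. Since p divides f, y divides f. y divides r, so y divides gcd(r, f). gcd(r, f) > 0, so y ≤ gcd(r, f).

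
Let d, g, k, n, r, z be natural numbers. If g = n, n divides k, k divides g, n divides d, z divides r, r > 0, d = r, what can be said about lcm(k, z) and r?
lcm(k, z) ≤ r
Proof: g = n and k divides g, therefore k divides n. n divides k, so n = k. d = r and n divides d, therefore n divides r. Because n = k, k divides r. z divides r, so lcm(k, z) divides r. Since r > 0, lcm(k, z) ≤ r.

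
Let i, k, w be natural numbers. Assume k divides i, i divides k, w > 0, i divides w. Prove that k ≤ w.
Since i divides k and k divides i, i = k. i divides w and w > 0, thus i ≤ w. Since i = k, k ≤ w.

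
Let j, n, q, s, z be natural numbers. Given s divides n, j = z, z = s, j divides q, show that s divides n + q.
Because j = z and z = s, j = s. j divides q, so s divides q. s divides n, so s divides n + q.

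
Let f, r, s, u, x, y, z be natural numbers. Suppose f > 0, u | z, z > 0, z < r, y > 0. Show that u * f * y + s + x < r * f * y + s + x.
u | z and z > 0, so u ≤ z. Since z < r, u < r. Since f > 0, u * f < r * f. y > 0, so u * f * y < r * f * y. Then u * f * y + s < r * f * y + s. Then u * f * y + s + x < r * f * y + s + x.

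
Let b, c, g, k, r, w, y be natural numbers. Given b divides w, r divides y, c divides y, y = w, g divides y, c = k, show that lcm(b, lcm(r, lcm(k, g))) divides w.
c = k and c divides y, therefore k divides y. g divides y, so lcm(k, g) divides y. Since r divides y, lcm(r, lcm(k, g)) divides y. Since y = w, lcm(r, lcm(k, g)) divides w. Since b divides w, lcm(b, lcm(r, lcm(k, g))) divides w.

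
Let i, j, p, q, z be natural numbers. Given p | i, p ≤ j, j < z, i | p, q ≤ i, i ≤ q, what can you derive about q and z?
q < z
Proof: p | i and i | p, so p = i. Because i ≤ q and q ≤ i, i = q. p = i, so p = q. Because p ≤ j and j < z, p < z. Since p = q, q < z.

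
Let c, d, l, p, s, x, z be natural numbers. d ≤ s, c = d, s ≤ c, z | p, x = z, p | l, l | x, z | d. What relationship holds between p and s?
p | s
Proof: c = d and s ≤ c, so s ≤ d. d ≤ s, so d = s. p | l and l | x, so p | x. x = z, so p | z. z | p, so z = p. z | d, so p | d. d = s, so p | s.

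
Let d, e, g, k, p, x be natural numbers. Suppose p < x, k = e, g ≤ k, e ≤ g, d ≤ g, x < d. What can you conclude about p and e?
p < e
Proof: From k = e and g ≤ k, g ≤ e. e ≤ g, so g = e. p < x and x < d, hence p < d. d ≤ g, so p < g. g = e, so p < e.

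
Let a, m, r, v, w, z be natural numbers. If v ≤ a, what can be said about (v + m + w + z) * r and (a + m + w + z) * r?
(v + m + w + z) * r ≤ (a + m + w + z) * r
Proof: Because v ≤ a, v + m ≤ a + m. Then v + m + w ≤ a + m + w. Then v + m + w + z ≤ a + m + w + z. Then (v + m + w + z) * r ≤ (a + m + w + z) * r.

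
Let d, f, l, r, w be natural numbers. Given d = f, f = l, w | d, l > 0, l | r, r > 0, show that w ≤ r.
d = f and f = l, thus d = l. From w | d, w | l. Since l > 0, w ≤ l. l | r and r > 0, so l ≤ r. Since w ≤ l, w ≤ r.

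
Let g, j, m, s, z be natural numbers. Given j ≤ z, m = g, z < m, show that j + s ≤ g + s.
m = g and z < m, therefore z < g. From j ≤ z, j < g. Then j + s < g + s. Then j + s ≤ g + s.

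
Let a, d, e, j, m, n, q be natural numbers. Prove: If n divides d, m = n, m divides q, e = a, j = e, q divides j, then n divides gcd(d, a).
m = n and m divides q, hence n divides q. j = e and q divides j, thus q divides e. e = a, so q divides a. Since n divides q, n divides a. Because n divides d, n divides gcd(d, a).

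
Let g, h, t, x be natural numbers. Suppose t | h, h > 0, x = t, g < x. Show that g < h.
x = t and g < x, therefore g < t. Because t | h and h > 0, t ≤ h. Because g < t, g < h.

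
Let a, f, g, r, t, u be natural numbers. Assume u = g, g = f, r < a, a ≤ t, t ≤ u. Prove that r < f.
Because u = g and g = f, u = f. a ≤ t and t ≤ u, therefore a ≤ u. r < a, so r < u. u = f, so r < f.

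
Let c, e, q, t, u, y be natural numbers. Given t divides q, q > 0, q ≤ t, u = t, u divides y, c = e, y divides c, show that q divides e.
Since t divides q and q > 0, t ≤ q. q ≤ t, so t = q. Since c = e and y divides c, y divides e. u divides y, so u divides e. Since u = t, t divides e. t = q, so q divides e.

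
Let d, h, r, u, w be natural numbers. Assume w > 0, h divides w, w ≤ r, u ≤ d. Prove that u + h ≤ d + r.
Because h divides w and w > 0, h ≤ w. Since w ≤ r, h ≤ r. Since u ≤ d, u + h ≤ d + r.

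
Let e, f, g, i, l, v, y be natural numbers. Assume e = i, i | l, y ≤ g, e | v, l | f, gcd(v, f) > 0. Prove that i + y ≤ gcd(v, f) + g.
From e = i and e | v, i | v. Because i | l and l | f, i | f. i | v, so i | gcd(v, f). From gcd(v, f) > 0, i ≤ gcd(v, f). Since y ≤ g, i + y ≤ gcd(v, f) + g.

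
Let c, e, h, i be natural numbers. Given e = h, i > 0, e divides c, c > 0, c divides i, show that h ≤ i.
e = h and e divides c, therefore h divides c. Since c > 0, h ≤ c. c divides i and i > 0, so c ≤ i. Because h ≤ c, h ≤ i.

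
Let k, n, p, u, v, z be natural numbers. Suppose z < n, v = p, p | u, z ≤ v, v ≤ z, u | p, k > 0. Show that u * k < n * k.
Since z ≤ v and v ≤ z, z = v. p | u and u | p, hence p = u. Since v = p, v = u. Since z = v, z = u. z < n, so u < n. Because k > 0, u * k < n * k.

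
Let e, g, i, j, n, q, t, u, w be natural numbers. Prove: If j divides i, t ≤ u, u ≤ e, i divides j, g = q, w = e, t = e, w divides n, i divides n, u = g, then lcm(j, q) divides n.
i divides j and j divides i, hence i = j. Because i divides n, j divides n. t = e and t ≤ u, therefore e ≤ u. Since u ≤ e, e = u. Since u = g, e = g. Since g = q, e = q. Because w = e and w divides n, e divides n. Since e = q, q divides n. j divides n, so lcm(j, q) divides n.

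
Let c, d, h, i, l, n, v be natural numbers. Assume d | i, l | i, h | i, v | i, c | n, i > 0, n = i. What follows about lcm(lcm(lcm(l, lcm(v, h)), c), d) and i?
lcm(lcm(lcm(l, lcm(v, h)), c), d) ≤ i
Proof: v | i and h | i, so lcm(v, h) | i. l | i, so lcm(l, lcm(v, h)) | i. n = i and c | n, therefore c | i. lcm(l, lcm(v, h)) | i, so lcm(lcm(l, lcm(v, h)), c) | i. Since d | i, lcm(lcm(lcm(l, lcm(v, h)), c), d) | i. i > 0, so lcm(lcm(lcm(l, lcm(v, h)), c), d) ≤ i.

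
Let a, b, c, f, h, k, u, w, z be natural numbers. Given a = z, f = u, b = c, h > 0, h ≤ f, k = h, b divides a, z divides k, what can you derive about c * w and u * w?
c * w ≤ u * w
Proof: Since a = z and b divides a, b divides z. z divides k, so b divides k. Since b = c, c divides k. Since k = h, c divides h. From h > 0, c ≤ h. Because f = u and h ≤ f, h ≤ u. From c ≤ h, c ≤ u. By multiplying by a non-negative, c * w ≤ u * w.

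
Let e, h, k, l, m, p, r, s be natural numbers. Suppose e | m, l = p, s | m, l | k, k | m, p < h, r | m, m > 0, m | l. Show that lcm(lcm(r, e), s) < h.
l | k and k | m, therefore l | m. Since m | l, m = l. Since l = p, m = p. From r | m and e | m, lcm(r, e) | m. Since s | m, lcm(lcm(r, e), s) | m. m > 0, so lcm(lcm(r, e), s) ≤ m. From m = p, lcm(lcm(r, e), s) ≤ p. p < h, so lcm(lcm(r, e), s) < h.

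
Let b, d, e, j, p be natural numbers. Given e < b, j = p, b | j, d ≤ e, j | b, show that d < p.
b | j and j | b, hence b = j. Since e < b, e < j. Because d ≤ e, d < j. j = p, so d < p.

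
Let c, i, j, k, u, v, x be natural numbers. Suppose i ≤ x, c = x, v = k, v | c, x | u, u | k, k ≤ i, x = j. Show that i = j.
v = k and v | c, so k | c. Since c = x, k | x. Because x | u and u | k, x | k. k | x, so k = x. Since k ≤ i, x ≤ i. Since i ≤ x, i = x. Since x = j, i = j.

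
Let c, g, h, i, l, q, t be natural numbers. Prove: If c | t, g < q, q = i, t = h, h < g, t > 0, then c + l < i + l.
c | t and t > 0, so c ≤ t. Since t = h, c ≤ h. Because h < g, c < g. q = i and g < q, therefore g < i. c < g, so c < i. Then c + l < i + l.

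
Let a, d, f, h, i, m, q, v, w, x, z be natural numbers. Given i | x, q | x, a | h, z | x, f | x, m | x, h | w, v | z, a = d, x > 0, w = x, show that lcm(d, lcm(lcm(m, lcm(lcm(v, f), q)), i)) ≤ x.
Since a = d and a | h, d | h. w = x and h | w, therefore h | x. Since d | h, d | x. v | z and z | x, therefore v | x. Since f | x, lcm(v, f) | x. q | x, so lcm(lcm(v, f), q) | x. m | x, so lcm(m, lcm(lcm(v, f), q)) | x. Since i | x, lcm(lcm(m, lcm(lcm(v, f), q)), i) | x. Since d | x, lcm(d, lcm(lcm(m, lcm(lcm(v, f), q)), i)) | x. x > 0, so lcm(d, lcm(lcm(m, lcm(lcm(v, f), q)), i)) ≤ x.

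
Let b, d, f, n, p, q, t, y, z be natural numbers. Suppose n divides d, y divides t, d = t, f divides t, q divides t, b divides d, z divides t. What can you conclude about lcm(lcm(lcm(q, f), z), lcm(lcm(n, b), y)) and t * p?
lcm(lcm(lcm(q, f), z), lcm(lcm(n, b), y)) divides t * p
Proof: q divides t and f divides t, thus lcm(q, f) divides t. Since z divides t, lcm(lcm(q, f), z) divides t. n divides d and b divides d, therefore lcm(n, b) divides d. Since d = t, lcm(n, b) divides t. y divides t, so lcm(lcm(n, b), y) divides t. From lcm(lcm(q, f), z) divides t, lcm(lcm(lcm(q, f), z), lcm(lcm(n, b), y)) divides t. Then lcm(lcm(lcm(q, f), z), lcm(lcm(n, b), y)) divides t * p.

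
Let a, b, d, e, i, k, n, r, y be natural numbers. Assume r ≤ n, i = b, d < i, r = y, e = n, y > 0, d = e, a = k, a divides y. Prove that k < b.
a = k and a divides y, thus k divides y. Since y > 0, k ≤ y. r = y and r ≤ n, thus y ≤ n. d = e and e = n, therefore d = n. Since d < i, n < i. Since y ≤ n, y < i. k ≤ y, so k < i. Since i = b, k < b.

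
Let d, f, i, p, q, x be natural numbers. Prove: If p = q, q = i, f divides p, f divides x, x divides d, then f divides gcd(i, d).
p = q and q = i, therefore p = i. Since f divides p, f divides i. Since f divides x and x divides d, f divides d. Since f divides i, f divides gcd(i, d).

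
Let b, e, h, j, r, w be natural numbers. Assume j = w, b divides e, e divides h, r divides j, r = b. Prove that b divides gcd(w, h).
From j = w and r divides j, r divides w. r = b, so b divides w. Since b divides e and e divides h, b divides h. b divides w, so b divides gcd(w, h).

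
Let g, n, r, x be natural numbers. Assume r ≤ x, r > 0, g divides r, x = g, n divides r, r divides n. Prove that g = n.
From g divides r and r > 0, g ≤ r. x = g and r ≤ x, so r ≤ g. Since g ≤ r, g = r. r divides n and n divides r, therefore r = n. g = r, so g = n.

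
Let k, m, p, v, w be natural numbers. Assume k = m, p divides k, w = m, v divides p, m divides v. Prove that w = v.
From v divides p and p divides k, v divides k. Because k = m, v divides m. m divides v, so m = v. Since w = m, w = v.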